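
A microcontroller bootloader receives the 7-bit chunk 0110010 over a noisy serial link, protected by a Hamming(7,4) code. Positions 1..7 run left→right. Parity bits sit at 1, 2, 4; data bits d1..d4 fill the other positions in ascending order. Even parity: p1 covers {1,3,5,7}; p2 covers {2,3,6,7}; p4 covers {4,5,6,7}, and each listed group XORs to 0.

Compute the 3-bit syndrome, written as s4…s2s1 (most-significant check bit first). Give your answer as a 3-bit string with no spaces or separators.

s1 (pos 1,3,5,7): 0⊕1⊕0⊕0 = 1
s2 (pos 2,3,6,7): 1⊕1⊕1⊕0 = 1
s4 (pos 4,5,6,7): 0⊕0⊕1⊕0 = 1
Syndrome s4…s1 = 111 → error at position 7.

111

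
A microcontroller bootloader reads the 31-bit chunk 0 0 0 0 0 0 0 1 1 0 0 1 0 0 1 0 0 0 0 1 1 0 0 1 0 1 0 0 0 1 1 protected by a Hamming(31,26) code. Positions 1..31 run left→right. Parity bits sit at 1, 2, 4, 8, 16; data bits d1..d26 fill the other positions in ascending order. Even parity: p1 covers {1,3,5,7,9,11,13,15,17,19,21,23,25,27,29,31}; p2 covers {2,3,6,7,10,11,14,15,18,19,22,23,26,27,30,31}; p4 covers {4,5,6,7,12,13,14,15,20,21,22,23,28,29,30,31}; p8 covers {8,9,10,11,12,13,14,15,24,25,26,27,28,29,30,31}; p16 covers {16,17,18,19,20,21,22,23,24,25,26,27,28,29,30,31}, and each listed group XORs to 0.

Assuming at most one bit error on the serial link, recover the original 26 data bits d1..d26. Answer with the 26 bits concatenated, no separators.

00001001001000110010100011

s1 (pos 1,3,5,7,9,11,13,15,17,19,21,23,25,27,29,31): 0⊕0⊕0⊕0⊕1⊕0⊕0⊕1⊕0⊕0⊕1⊕0⊕0⊕0⊕0⊕1 = 0
s2 (pos 2,3,6,7,10,11,14,15,18,19,22,23,26,27,30,31): 0⊕0⊕0⊕0⊕0⊕0⊕0⊕1⊕0⊕0⊕0⊕0⊕1⊕0⊕1⊕1 = 0
s4 (pos 4,5,6,7,12,13,14,15,20,21,22,23,28,29,30,31): 0⊕0⊕0⊕0⊕1⊕0⊕0⊕1⊕1⊕1⊕0⊕0⊕0⊕0⊕1⊕1 = 0
s8 (pos 8,9,10,11,12,13,14,15,24,25,26,27,28,29,30,31): 1⊕1⊕0⊕0⊕1⊕0⊕0⊕1⊕1⊕0⊕1⊕0⊕0⊕0⊕1⊕1 = 0
s16 (pos 16,17,18,19,20,21,22,23,24,25,26,27,28,29,30,31): 0⊕0⊕0⊕0⊕1⊕1⊕0⊕0⊕1⊕0⊕1⊕0⊕0⊕0⊕1⊕1 = 0
Syndrome s16…s1 = 00000 → no error.
Read data bits from positions 3,5,6,7,9,10,11,12,13,14,15,17,18,19,20,21,22,23,24,25,26,27,28,29,30,31: 00001001001000110010100011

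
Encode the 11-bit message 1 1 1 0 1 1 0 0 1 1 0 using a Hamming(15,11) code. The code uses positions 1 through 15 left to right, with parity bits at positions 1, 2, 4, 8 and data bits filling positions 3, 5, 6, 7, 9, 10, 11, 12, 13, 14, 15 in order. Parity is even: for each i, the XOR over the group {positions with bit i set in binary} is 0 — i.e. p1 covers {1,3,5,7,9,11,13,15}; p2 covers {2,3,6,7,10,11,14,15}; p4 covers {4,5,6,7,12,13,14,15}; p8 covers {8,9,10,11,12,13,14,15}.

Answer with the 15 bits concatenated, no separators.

001011001100110

Place data at non-parity positions: p1 p2 1 p4 1 1 0 p8 1 1 0 0 1 1 0
p1 (pos 1,3,5,7,9,11,13,15): XOR of data positions = 1⊕1⊕0⊕1⊕0⊕1⊕0 = 0
p2 (pos 2,3,6,7,10,11,14,15): XOR of data positions = 1⊕1⊕0⊕1⊕0⊕1⊕0 = 0
p4 (pos 4,5,6,7,12,13,14,15): XOR of data positions = 1⊕1⊕0⊕0⊕1⊕1⊕0 = 0
p8 (pos 8,9,10,11,12,13,14,15): XOR of data positions = 1⊕1⊕0⊕0⊕1⊕1⊕0 = 0
Codeword: 001011001100110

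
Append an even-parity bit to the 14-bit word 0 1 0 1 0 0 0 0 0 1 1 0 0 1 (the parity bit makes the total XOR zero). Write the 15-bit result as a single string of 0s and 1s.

XOR of the 14 data bits: 0⊕1⊕0⊕1⊕0⊕0⊕0⊕0⊕0⊕1⊕1⊕0⊕0⊕1 = 1
Parity bit = 1 (so all 15 bits XOR to 0).

010100000110011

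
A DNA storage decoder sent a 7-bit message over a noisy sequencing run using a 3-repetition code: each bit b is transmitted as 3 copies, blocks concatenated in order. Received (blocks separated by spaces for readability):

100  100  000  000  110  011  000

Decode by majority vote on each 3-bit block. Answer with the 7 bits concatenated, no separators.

Block 1 (100): 1 one → 0
Block 2 (100): 1 one → 0
Block 3 (000): 0 ones → 0
Block 4 (000): 0 ones → 0
Block 5 (110): 2 ones → 1
Block 6 (011): 2 ones → 1
Block 7 (000): 0 ones → 0

0000110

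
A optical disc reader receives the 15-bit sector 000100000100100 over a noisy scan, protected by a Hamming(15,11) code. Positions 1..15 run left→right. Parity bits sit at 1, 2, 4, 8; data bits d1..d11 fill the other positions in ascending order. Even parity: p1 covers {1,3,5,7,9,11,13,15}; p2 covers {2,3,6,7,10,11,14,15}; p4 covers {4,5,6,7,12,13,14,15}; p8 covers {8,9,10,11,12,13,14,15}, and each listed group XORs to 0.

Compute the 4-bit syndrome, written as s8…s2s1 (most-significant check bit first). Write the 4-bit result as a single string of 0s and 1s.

s1 (pos 1,3,5,7,9,11,13,15): 0⊕0⊕0⊕0⊕0⊕0⊕1⊕0 = 1
s2 (pos 2,3,6,7,10,11,14,15): 0⊕0⊕0⊕0⊕1⊕0⊕0⊕0 = 1
s4 (pos 4,5,6,7,12,13,14,15): 1⊕0⊕0⊕0⊕0⊕1⊕0⊕0 = 0
s8 (pos 8,9,10,11,12,13,14,15): 0⊕0⊕1⊕0⊕0⊕1⊕0⊕0 = 0
Syndrome s8…s1 = 0011 → error at position 3.

0011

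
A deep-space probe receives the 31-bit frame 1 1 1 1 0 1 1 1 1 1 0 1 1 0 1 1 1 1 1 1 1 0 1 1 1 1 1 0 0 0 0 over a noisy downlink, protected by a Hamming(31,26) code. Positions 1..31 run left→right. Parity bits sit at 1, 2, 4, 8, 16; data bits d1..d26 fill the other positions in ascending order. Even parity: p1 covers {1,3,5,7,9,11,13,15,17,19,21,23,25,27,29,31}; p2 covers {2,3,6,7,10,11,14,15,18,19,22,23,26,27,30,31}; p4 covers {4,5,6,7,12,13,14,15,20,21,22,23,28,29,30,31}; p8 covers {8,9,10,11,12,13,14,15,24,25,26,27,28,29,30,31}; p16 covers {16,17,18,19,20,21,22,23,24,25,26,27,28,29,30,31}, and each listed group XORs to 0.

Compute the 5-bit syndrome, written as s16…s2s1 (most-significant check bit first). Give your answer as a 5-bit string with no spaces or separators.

10110

s1 (pos 1,3,5,7,9,11,13,15,17,19,21,23,25,27,29,31): 1⊕1⊕0⊕1⊕1⊕0⊕1⊕1⊕1⊕1⊕1⊕1⊕1⊕1⊕0⊕0 = 0
s2 (pos 2,3,6,7,10,11,14,15,18,19,22,23,26,27,30,31): 1⊕1⊕1⊕1⊕1⊕0⊕0⊕1⊕1⊕1⊕0⊕1⊕1⊕1⊕0⊕0 = 1
s4 (pos 4,5,6,7,12,13,14,15,20,21,22,23,28,29,30,31): 1⊕0⊕1⊕1⊕1⊕1⊕0⊕1⊕1⊕1⊕0⊕1⊕0⊕0⊕0⊕0 = 1
s8 (pos 8,9,10,11,12,13,14,15,24,25,26,27,28,29,30,31): 1⊕1⊕1⊕0⊕1⊕1⊕0⊕1⊕1⊕1⊕1⊕1⊕0⊕0⊕0⊕0 = 0
s16 (pos 16,17,18,19,20,21,22,23,24,25,26,27,28,29,30,31): 1⊕1⊕1⊕1⊕1⊕1⊕0⊕1⊕1⊕1⊕1⊕1⊕0⊕0⊕0⊕0 = 1
Syndrome s16…s1 = 10110 → error at position 22.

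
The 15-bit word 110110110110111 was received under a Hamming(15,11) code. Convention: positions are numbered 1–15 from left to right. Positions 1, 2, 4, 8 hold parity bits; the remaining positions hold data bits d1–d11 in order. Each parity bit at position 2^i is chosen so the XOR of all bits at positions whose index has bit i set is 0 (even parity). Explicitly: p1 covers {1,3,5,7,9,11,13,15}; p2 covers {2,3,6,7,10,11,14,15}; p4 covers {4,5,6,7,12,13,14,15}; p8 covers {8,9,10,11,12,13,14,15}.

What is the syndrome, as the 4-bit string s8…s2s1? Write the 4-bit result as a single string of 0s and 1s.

0000

s1 (pos 1,3,5,7,9,11,13,15): 1⊕0⊕1⊕1⊕0⊕1⊕1⊕1 = 0
s2 (pos 2,3,6,7,10,11,14,15): 1⊕0⊕0⊕1⊕1⊕1⊕1⊕1 = 0
s4 (pos 4,5,6,7,12,13,14,15): 1⊕1⊕0⊕1⊕0⊕1⊕1⊕1 = 0
s8 (pos 8,9,10,11,12,13,14,15): 1⊕0⊕1⊕1⊕0⊕1⊕1⊕1 = 0
Syndrome s8…s1 = 0000 → no error.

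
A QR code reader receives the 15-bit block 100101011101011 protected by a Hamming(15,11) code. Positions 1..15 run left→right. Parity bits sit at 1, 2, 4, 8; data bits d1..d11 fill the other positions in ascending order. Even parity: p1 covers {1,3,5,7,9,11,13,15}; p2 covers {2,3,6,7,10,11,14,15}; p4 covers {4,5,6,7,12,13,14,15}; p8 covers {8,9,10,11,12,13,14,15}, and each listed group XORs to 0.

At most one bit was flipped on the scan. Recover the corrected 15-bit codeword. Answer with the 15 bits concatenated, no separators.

100111011101011

s1 (pos 1,3,5,7,9,11,13,15): 1⊕0⊕0⊕0⊕1⊕0⊕0⊕1 = 1
s2 (pos 2,3,6,7,10,11,14,15): 0⊕0⊕1⊕0⊕1⊕0⊕1⊕1 = 0
s4 (pos 4,5,6,7,12,13,14,15): 1⊕0⊕1⊕0⊕1⊕0⊕1⊕1 = 1
s8 (pos 8,9,10,11,12,13,14,15): 1⊕1⊕1⊕0⊕1⊕0⊕1⊕1 = 0
Syndrome s8…s1 = 0101 → error at position 5.
Flip position 5: 100101011101011 → 100111011101011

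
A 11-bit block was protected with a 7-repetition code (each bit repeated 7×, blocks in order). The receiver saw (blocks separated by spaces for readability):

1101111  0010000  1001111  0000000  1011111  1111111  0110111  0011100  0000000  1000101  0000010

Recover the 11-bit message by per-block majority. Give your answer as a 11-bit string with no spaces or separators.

10101110000

Block 1 (1101111): 6 ones → 1
Block 2 (0010000): 1 one → 0
Block 3 (1001111): 5 ones → 1
Block 4 (0000000): 0 ones → 0
Block 5 (1011111): 6 ones → 1
Block 6 (1111111): 7 ones → 1
Block 7 (0110111): 5 ones → 1
Block 8 (0011100): 3 ones → 0
Block 9 (0000000): 0 ones → 0
Block 10 (1000101): 3 ones → 0
Block 11 (0000010): 1 one → 0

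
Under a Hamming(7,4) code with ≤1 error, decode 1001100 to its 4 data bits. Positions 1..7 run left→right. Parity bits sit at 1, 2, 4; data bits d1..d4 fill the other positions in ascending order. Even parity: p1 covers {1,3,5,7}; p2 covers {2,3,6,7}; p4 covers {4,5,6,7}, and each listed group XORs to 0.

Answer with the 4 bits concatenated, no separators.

s1 (pos 1,3,5,7): 1⊕0⊕1⊕0 = 0
s2 (pos 2,3,6,7): 0⊕0⊕0⊕0 = 0
s4 (pos 4,5,6,7): 1⊕1⊕0⊕0 = 0
Syndrome s4…s1 = 000 → no error.
Read data bits from positions 3,5,6,7: 0100

0100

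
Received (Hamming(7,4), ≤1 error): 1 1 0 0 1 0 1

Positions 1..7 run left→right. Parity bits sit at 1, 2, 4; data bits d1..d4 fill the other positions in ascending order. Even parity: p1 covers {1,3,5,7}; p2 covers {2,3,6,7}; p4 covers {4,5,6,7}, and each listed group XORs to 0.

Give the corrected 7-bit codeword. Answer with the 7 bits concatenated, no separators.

0100101

s1 (pos 1,3,5,7): 1⊕0⊕1⊕1 = 1
s2 (pos 2,3,6,7): 1⊕0⊕0⊕1 = 0
s4 (pos 4,5,6,7): 0⊕1⊕0⊕1 = 0
Syndrome s4…s1 = 001 → error at position 1.
Flip position 1: 1100101 → 0100101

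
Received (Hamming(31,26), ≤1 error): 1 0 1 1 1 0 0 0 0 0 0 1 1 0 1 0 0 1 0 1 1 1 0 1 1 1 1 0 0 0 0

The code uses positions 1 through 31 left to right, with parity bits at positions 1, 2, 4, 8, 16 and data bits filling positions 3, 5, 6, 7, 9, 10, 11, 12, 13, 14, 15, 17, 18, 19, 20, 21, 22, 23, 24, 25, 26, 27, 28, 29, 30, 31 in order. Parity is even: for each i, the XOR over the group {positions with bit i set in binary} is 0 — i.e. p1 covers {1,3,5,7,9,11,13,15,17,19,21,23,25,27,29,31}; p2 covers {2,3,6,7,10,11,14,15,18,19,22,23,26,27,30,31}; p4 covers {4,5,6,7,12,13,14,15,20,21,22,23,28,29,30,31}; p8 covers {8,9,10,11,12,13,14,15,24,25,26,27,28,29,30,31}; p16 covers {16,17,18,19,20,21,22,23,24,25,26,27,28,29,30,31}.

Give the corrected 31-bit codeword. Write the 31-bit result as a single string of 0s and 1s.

1011100100011010010111011110000

s1 (pos 1,3,5,7,9,11,13,15,17,19,21,23,25,27,29,31): 1⊕1⊕1⊕0⊕0⊕0⊕1⊕1⊕0⊕0⊕1⊕0⊕1⊕1⊕0⊕0 = 0
s2 (pos 2,3,6,7,10,11,14,15,18,19,22,23,26,27,30,31): 0⊕1⊕0⊕0⊕0⊕0⊕0⊕1⊕1⊕0⊕1⊕0⊕1⊕1⊕0⊕0 = 0
s4 (pos 4,5,6,7,12,13,14,15,20,21,22,23,28,29,30,31): 1⊕1⊕0⊕0⊕1⊕1⊕0⊕1⊕1⊕1⊕1⊕0⊕0⊕0⊕0⊕0 = 0
s8 (pos 8,9,10,11,12,13,14,15,24,25,26,27,28,29,30,31): 0⊕0⊕0⊕0⊕1⊕1⊕0⊕1⊕1⊕1⊕1⊕1⊕0⊕0⊕0⊕0 = 1
s16 (pos 16,17,18,19,20,21,22,23,24,25,26,27,28,29,30,31): 0⊕0⊕1⊕0⊕1⊕1⊕1⊕0⊕1⊕1⊕1⊕1⊕0⊕0⊕0⊕0 = 0
Syndrome s16…s1 = 01000 → error at position 8.
Flip position 8: 1011100000011010010111011110000 → 1011100100011010010111011110000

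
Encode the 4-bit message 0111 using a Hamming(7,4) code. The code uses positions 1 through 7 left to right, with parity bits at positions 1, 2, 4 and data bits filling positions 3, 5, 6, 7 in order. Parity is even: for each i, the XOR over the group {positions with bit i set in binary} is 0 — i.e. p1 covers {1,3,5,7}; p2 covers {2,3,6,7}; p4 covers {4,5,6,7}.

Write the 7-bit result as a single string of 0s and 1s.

0001111

Place data at non-parity positions: p1 p2 0 p4 1 1 1
p1 (pos 1,3,5,7): XOR of data positions = 0⊕1⊕1 = 0
p2 (pos 2,3,6,7): XOR of data positions = 0⊕1⊕1 = 0
p4 (pos 4,5,6,7): XOR of data positions = 1⊕1⊕1 = 1
Codeword: 0001111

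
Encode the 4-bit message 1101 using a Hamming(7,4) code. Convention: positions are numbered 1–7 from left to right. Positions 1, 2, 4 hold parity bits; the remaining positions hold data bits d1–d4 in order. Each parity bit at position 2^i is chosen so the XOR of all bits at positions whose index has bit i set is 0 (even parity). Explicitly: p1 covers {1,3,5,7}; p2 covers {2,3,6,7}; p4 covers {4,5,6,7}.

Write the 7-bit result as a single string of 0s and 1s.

Place data at non-parity positions: p1 p2 1 p4 1 0 1
p1 (pos 1,3,5,7): XOR of data positions = 1⊕1⊕1 = 1
p2 (pos 2,3,6,7): XOR of data positions = 1⊕0⊕1 = 0
p4 (pos 4,5,6,7): XOR of data positions = 1⊕0⊕1 = 0
Codeword: 1010101

1010101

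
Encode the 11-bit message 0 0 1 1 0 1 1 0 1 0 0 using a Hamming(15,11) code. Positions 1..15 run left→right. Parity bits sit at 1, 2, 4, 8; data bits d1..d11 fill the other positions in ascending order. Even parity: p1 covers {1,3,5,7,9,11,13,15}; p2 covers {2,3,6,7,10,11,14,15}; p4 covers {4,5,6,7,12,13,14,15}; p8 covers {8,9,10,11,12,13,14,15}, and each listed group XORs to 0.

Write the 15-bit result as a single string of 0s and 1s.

100101110110100

Place data at non-parity positions: p1 p2 0 p4 0 1 1 p8 0 1 1 0 1 0 0
p1 (pos 1,3,5,7,9,11,13,15): XOR of data positions = 0⊕0⊕1⊕0⊕1⊕1⊕0 = 1
p2 (pos 2,3,6,7,10,11,14,15): XOR of data positions = 0⊕1⊕1⊕1⊕1⊕0⊕0 = 0
p4 (pos 4,5,6,7,12,13,14,15): XOR of data positions = 0⊕1⊕1⊕0⊕1⊕0⊕0 = 1
p8 (pos 8,9,10,11,12,13,14,15): XOR of data positions = 0⊕1⊕1⊕0⊕1⊕0⊕0 = 1
Codeword: 100101110110100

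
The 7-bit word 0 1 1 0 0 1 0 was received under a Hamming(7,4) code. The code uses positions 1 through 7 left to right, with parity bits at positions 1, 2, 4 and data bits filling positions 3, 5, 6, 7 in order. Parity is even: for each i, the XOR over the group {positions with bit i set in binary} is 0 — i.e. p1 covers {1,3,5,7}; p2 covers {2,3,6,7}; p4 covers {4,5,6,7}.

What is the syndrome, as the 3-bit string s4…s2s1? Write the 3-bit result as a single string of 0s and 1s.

111

s1 (pos 1,3,5,7): 0⊕1⊕0⊕0 = 1
s2 (pos 2,3,6,7): 1⊕1⊕1⊕0 = 1
s4 (pos 4,5,6,7): 0⊕0⊕1⊕0 = 1
Syndrome s4…s1 = 111 → error at position 7.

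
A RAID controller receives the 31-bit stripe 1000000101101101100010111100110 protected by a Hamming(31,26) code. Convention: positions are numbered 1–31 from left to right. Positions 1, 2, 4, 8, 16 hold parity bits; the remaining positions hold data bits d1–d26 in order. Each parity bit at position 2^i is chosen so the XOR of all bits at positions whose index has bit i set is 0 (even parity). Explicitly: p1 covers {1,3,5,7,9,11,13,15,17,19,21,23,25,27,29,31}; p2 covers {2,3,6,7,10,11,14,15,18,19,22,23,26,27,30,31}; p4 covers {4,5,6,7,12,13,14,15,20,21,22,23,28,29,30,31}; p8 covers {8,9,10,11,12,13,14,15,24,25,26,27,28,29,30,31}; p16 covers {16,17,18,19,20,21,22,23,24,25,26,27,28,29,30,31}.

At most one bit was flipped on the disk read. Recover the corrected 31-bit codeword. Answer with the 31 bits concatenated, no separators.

s1 (pos 1,3,5,7,9,11,13,15,17,19,21,23,25,27,29,31): 1⊕0⊕0⊕0⊕0⊕1⊕1⊕0⊕1⊕0⊕1⊕1⊕1⊕0⊕1⊕0 = 0
s2 (pos 2,3,6,7,10,11,14,15,18,19,22,23,26,27,30,31): 0⊕0⊕0⊕0⊕1⊕1⊕1⊕0⊕0⊕0⊕0⊕1⊕1⊕0⊕1⊕0 = 0
s4 (pos 4,5,6,7,12,13,14,15,20,21,22,23,28,29,30,31): 0⊕0⊕0⊕0⊕0⊕1⊕1⊕0⊕0⊕1⊕0⊕1⊕0⊕1⊕1⊕0 = 0
s8 (pos 8,9,10,11,12,13,14,15,24,25,26,27,28,29,30,31): 1⊕0⊕1⊕1⊕0⊕1⊕1⊕0⊕1⊕1⊕1⊕0⊕0⊕1⊕1⊕0 = 0
s16 (pos 16,17,18,19,20,21,22,23,24,25,26,27,28,29,30,31): 1⊕1⊕0⊕0⊕0⊕1⊕0⊕1⊕1⊕1⊕1⊕0⊕0⊕1⊕1⊕0 = 1
Syndrome s16…s1 = 10000 → error at position 16.
Flip position 16: 1000000101101101100010111100110 → 1000000101101100100010111100110

1000000101101100100010111100110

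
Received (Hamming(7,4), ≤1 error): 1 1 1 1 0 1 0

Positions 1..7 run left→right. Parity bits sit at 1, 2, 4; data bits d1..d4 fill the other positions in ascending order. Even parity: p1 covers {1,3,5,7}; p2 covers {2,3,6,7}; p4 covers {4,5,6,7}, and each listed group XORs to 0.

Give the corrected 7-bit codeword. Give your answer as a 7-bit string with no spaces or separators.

s1 (pos 1,3,5,7): 1⊕1⊕0⊕0 = 0
s2 (pos 2,3,6,7): 1⊕1⊕1⊕0 = 1
s4 (pos 4,5,6,7): 1⊕0⊕1⊕0 = 0
Syndrome s4…s1 = 010 → error at position 2.
Flip position 2: 1111010 → 1011010

1011010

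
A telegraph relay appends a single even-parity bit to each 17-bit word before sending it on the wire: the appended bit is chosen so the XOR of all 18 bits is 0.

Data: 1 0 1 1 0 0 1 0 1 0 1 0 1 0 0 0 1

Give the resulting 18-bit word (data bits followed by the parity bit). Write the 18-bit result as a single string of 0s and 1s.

101100101010100010

XOR of the 17 data bits: 1⊕0⊕1⊕1⊕0⊕0⊕1⊕0⊕1⊕0⊕1⊕0⊕1⊕0⊕0⊕0⊕1 = 0
Parity bit = 0 (so all 18 bits XOR to 0).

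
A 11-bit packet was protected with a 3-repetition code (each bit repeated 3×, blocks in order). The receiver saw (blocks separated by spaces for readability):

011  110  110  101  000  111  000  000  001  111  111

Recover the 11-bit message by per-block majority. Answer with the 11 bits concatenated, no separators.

11110100011

Block 1 (011): 2 ones → 1
Block 2 (110): 2 ones → 1
Block 3 (110): 2 ones → 1
Block 4 (101): 2 ones → 1
Block 5 (000): 0 ones → 0
Block 6 (111): 3 ones → 1
Block 7 (000): 0 ones → 0
Block 8 (000): 0 ones → 0
Block 9 (001): 1 one → 0
Block 10 (111): 3 ones → 1
Block 11 (111): 3 ones → 1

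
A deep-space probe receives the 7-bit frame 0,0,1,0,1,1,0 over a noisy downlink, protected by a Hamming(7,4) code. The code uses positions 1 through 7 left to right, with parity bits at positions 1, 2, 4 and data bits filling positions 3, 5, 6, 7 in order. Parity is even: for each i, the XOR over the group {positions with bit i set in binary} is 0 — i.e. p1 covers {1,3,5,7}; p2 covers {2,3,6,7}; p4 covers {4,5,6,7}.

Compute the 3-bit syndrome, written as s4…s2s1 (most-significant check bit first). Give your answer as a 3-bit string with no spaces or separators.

000

s1 (pos 1,3,5,7): 0⊕1⊕1⊕0 = 0
s2 (pos 2,3,6,7): 0⊕1⊕1⊕0 = 0
s4 (pos 4,5,6,7): 0⊕1⊕1⊕0 = 0
Syndrome s4…s1 = 000 → no error.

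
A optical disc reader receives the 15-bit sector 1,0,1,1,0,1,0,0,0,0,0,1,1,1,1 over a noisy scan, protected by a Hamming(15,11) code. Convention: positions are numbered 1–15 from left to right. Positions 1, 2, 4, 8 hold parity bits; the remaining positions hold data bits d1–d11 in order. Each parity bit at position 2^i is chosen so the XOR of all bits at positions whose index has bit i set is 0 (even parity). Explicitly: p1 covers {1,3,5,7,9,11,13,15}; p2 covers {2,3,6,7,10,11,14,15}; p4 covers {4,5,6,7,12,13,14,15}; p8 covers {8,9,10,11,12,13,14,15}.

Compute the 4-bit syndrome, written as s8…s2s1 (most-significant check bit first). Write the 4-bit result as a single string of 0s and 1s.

0000

s1 (pos 1,3,5,7,9,11,13,15): 1⊕1⊕0⊕0⊕0⊕0⊕1⊕1 = 0
s2 (pos 2,3,6,7,10,11,14,15): 0⊕1⊕1⊕0⊕0⊕0⊕1⊕1 = 0
s4 (pos 4,5,6,7,12,13,14,15): 1⊕0⊕1⊕0⊕1⊕1⊕1⊕1 = 0
s8 (pos 8,9,10,11,12,13,14,15): 0⊕0⊕0⊕0⊕1⊕1⊕1⊕1 = 0
Syndrome s8…s1 = 0000 → no error.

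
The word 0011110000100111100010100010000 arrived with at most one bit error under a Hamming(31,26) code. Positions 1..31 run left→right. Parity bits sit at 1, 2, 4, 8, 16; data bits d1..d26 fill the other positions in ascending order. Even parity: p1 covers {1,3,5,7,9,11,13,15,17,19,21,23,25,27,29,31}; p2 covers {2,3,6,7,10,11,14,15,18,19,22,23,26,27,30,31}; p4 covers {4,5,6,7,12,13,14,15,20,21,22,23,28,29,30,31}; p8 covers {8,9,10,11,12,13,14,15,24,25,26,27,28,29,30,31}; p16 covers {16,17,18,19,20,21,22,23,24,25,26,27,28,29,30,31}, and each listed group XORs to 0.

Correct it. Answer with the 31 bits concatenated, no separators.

0011110000100111100011100010000

s1 (pos 1,3,5,7,9,11,13,15,17,19,21,23,25,27,29,31): 0⊕1⊕1⊕0⊕0⊕1⊕0⊕1⊕1⊕0⊕1⊕1⊕0⊕1⊕0⊕0 = 0
s2 (pos 2,3,6,7,10,11,14,15,18,19,22,23,26,27,30,31): 0⊕1⊕1⊕0⊕0⊕1⊕1⊕1⊕0⊕0⊕0⊕1⊕0⊕1⊕0⊕0 = 1
s4 (pos 4,5,6,7,12,13,14,15,20,21,22,23,28,29,30,31): 1⊕1⊕1⊕0⊕0⊕0⊕1⊕1⊕0⊕1⊕0⊕1⊕0⊕0⊕0⊕0 = 1
s8 (pos 8,9,10,11,12,13,14,15,24,25,26,27,28,29,30,31): 0⊕0⊕0⊕1⊕0⊕0⊕1⊕1⊕0⊕0⊕0⊕1⊕0⊕0⊕0⊕0 = 0
s16 (pos 16,17,18,19,20,21,22,23,24,25,26,27,28,29,30,31): 1⊕1⊕0⊕0⊕0⊕1⊕0⊕1⊕0⊕0⊕0⊕1⊕0⊕0⊕0⊕0 = 1
Syndrome s16…s1 = 10110 → error at position 22.
Flip position 22: 0011110000100111100010100010000 → 0011110000100111100011100010000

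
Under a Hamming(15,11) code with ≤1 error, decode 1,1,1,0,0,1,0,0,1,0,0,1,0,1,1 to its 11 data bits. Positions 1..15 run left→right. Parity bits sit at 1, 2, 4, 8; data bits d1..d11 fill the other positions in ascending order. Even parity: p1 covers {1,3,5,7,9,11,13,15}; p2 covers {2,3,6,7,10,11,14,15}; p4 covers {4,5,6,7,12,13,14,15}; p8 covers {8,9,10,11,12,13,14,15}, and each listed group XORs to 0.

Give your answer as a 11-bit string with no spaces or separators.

s1 (pos 1,3,5,7,9,11,13,15): 1⊕1⊕0⊕0⊕1⊕0⊕0⊕1 = 0
s2 (pos 2,3,6,7,10,11,14,15): 1⊕1⊕1⊕0⊕0⊕0⊕1⊕1 = 1
s4 (pos 4,5,6,7,12,13,14,15): 0⊕0⊕1⊕0⊕1⊕0⊕1⊕1 = 0
s8 (pos 8,9,10,11,12,13,14,15): 0⊕1⊕0⊕0⊕1⊕0⊕1⊕1 = 0
Syndrome s8…s1 = 0010 → error at position 2.
Flip position 2: 111001001001011 → 101001001001011
Read data bits from positions 3,5,6,7,9,10,11,12,13,14,15: 10101001011

10101001011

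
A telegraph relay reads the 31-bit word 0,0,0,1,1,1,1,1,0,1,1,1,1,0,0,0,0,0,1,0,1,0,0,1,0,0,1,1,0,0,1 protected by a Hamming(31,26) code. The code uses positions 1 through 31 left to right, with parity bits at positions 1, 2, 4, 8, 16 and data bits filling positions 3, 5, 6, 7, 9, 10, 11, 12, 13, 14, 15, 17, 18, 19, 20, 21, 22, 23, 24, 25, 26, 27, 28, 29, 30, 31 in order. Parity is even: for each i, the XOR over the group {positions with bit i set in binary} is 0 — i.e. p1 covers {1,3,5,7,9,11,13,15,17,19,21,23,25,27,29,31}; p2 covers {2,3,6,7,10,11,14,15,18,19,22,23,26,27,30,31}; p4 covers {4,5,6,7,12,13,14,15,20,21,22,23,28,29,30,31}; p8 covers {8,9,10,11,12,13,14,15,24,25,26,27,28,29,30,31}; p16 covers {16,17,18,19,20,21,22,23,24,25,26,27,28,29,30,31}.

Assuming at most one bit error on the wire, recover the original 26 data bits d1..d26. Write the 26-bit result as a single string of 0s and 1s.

s1 (pos 1,3,5,7,9,11,13,15,17,19,21,23,25,27,29,31): 0⊕0⊕1⊕1⊕0⊕1⊕1⊕0⊕0⊕1⊕1⊕0⊕0⊕1⊕0⊕1 = 0
s2 (pos 2,3,6,7,10,11,14,15,18,19,22,23,26,27,30,31): 0⊕0⊕1⊕1⊕1⊕1⊕0⊕0⊕0⊕1⊕0⊕0⊕0⊕1⊕0⊕1 = 1
s4 (pos 4,5,6,7,12,13,14,15,20,21,22,23,28,29,30,31): 1⊕1⊕1⊕1⊕1⊕1⊕0⊕0⊕0⊕1⊕0⊕0⊕1⊕0⊕0⊕1 = 1
s8 (pos 8,9,10,11,12,13,14,15,24,25,26,27,28,29,30,31): 1⊕0⊕1⊕1⊕1⊕1⊕0⊕0⊕1⊕0⊕0⊕1⊕1⊕0⊕0⊕1 = 1
s16 (pos 16,17,18,19,20,21,22,23,24,25,26,27,28,29,30,31): 0⊕0⊕0⊕1⊕0⊕1⊕0⊕0⊕1⊕0⊕0⊕1⊕1⊕0⊕0⊕1 = 0
Syndrome s16…s1 = 01110 → error at position 14.
Flip position 14: 0001111101111000001010010011001 → 0001111101111100001010010011001
Read data bits from positions 3,5,6,7,9,10,11,12,13,14,15,17,18,19,20,21,22,23,24,25,26,27,28,29,30,31: 01110111110001010010011001

01110111110001010010011001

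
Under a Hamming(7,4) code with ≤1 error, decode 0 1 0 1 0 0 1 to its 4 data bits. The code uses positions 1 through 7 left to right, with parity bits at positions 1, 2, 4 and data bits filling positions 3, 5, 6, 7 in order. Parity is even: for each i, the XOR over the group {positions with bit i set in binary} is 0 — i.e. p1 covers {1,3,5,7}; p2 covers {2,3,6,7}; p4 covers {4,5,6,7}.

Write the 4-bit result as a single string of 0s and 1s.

0001

s1 (pos 1,3,5,7): 0⊕0⊕0⊕1 = 1
s2 (pos 2,3,6,7): 1⊕0⊕0⊕1 = 0
s4 (pos 4,5,6,7): 1⊕0⊕0⊕1 = 0
Syndrome s4…s1 = 001 → error at position 1.
Flip position 1: 0101001 → 1101001
Read data bits from positions 3,5,6,7: 0001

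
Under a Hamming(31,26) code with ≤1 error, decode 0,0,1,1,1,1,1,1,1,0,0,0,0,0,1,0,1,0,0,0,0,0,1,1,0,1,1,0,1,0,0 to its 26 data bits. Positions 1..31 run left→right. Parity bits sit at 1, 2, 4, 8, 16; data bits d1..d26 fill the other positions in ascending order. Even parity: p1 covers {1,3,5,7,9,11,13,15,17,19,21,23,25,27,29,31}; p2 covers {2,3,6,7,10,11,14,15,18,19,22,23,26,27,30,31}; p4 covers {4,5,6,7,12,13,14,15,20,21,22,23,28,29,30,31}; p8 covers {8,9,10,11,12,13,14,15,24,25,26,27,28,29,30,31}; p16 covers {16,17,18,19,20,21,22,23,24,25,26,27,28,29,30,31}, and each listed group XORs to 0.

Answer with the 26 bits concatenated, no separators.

11111000000100000110110100

s1 (pos 1,3,5,7,9,11,13,15,17,19,21,23,25,27,29,31): 0⊕1⊕1⊕1⊕1⊕0⊕0⊕1⊕1⊕0⊕0⊕1⊕0⊕1⊕1⊕0 = 1
s2 (pos 2,3,6,7,10,11,14,15,18,19,22,23,26,27,30,31): 0⊕1⊕1⊕1⊕0⊕0⊕0⊕1⊕0⊕0⊕0⊕1⊕1⊕1⊕0⊕0 = 1
s4 (pos 4,5,6,7,12,13,14,15,20,21,22,23,28,29,30,31): 1⊕1⊕1⊕1⊕0⊕0⊕0⊕1⊕0⊕0⊕0⊕1⊕0⊕1⊕0⊕0 = 1
s8 (pos 8,9,10,11,12,13,14,15,24,25,26,27,28,29,30,31): 1⊕1⊕0⊕0⊕0⊕0⊕0⊕1⊕1⊕0⊕1⊕1⊕0⊕1⊕0⊕0 = 1
s16 (pos 16,17,18,19,20,21,22,23,24,25,26,27,28,29,30,31): 0⊕1⊕0⊕0⊕0⊕0⊕0⊕1⊕1⊕0⊕1⊕1⊕0⊕1⊕0⊕0 = 0
Syndrome s16…s1 = 01111 → error at position 15.
Flip position 15: 0011111110000010100000110110100 → 0011111110000000100000110110100
Read data bits from positions 3,5,6,7,9,10,11,12,13,14,15,17,18,19,20,21,22,23,24,25,26,27,28,29,30,31: 11111000000100000110110100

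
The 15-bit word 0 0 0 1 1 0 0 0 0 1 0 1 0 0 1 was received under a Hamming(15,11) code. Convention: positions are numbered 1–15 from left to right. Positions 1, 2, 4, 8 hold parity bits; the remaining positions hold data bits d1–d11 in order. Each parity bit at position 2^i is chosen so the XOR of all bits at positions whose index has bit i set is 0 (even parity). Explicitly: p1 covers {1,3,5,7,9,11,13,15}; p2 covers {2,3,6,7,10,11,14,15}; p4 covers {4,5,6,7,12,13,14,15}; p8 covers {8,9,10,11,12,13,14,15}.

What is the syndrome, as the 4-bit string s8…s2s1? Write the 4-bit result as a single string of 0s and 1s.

s1 (pos 1,3,5,7,9,11,13,15): 0⊕0⊕1⊕0⊕0⊕0⊕0⊕1 = 0
s2 (pos 2,3,6,7,10,11,14,15): 0⊕0⊕0⊕0⊕1⊕0⊕0⊕1 = 0
s4 (pos 4,5,6,7,12,13,14,15): 1⊕1⊕0⊕0⊕1⊕0⊕0⊕1 = 0
s8 (pos 8,9,10,11,12,13,14,15): 0⊕0⊕1⊕0⊕1⊕0⊕0⊕1 = 1
Syndrome s8…s1 = 1000 → error at position 8.

1000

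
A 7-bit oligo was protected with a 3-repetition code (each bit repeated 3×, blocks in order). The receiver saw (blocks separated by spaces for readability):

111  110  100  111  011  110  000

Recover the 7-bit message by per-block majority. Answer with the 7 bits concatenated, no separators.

1101110

Block 1 (111): 3 ones → 1
Block 2 (110): 2 ones → 1
Block 3 (100): 1 one → 0
Block 4 (111): 3 ones → 1
Block 5 (011): 2 ones → 1
Block 6 (110): 2 ones → 1
Block 7 (000): 0 ones → 0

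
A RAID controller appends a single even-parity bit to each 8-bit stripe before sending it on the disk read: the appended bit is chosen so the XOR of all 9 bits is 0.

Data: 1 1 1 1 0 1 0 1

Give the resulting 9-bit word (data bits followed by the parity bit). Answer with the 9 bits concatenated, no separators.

111101010

XOR of the 8 data bits: 1⊕1⊕1⊕1⊕0⊕1⊕0⊕1 = 0
Parity bit = 0 (so all 9 bits XOR to 0).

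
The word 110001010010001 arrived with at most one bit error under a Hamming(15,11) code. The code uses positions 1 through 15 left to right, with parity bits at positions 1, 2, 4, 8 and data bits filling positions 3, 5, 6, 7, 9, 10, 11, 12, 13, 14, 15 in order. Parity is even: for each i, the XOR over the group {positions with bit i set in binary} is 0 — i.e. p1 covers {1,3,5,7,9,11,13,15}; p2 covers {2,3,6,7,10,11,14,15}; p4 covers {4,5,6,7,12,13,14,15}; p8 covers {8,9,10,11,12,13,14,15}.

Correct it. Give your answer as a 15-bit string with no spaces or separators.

110001011010001

s1 (pos 1,3,5,7,9,11,13,15): 1⊕0⊕0⊕0⊕0⊕1⊕0⊕1 = 1
s2 (pos 2,3,6,7,10,11,14,15): 1⊕0⊕1⊕0⊕0⊕1⊕0⊕1 = 0
s4 (pos 4,5,6,7,12,13,14,15): 0⊕0⊕1⊕0⊕0⊕0⊕0⊕1 = 0
s8 (pos 8,9,10,11,12,13,14,15): 1⊕0⊕0⊕1⊕0⊕0⊕0⊕1 = 1
Syndrome s8…s1 = 1001 → error at position 9.
Flip position 9: 110001010010001 → 110001011010001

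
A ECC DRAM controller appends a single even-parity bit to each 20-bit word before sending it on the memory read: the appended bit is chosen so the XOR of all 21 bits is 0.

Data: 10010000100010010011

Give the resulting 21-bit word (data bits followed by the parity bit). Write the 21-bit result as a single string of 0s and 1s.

100100001000100100111

XOR of the 20 data bits: 1⊕0⊕0⊕1⊕0⊕0⊕0⊕0⊕1⊕0⊕0⊕0⊕1⊕0⊕0⊕1⊕0⊕0⊕1⊕1 = 1
Parity bit = 1 (so all 21 bits XOR to 0).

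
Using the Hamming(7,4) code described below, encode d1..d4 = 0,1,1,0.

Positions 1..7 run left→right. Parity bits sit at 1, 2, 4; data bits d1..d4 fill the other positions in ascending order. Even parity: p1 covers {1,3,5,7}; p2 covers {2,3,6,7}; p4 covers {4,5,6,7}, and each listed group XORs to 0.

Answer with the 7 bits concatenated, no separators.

1100110

Place data at non-parity positions: p1 p2 0 p4 1 1 0
p1 (pos 1,3,5,7): XOR of data positions = 0⊕1⊕0 = 1
p2 (pos 2,3,6,7): XOR of data positions = 0⊕1⊕0 = 1
p4 (pos 4,5,6,7): XOR of data positions = 1⊕1⊕0 = 0
Codeword: 1100110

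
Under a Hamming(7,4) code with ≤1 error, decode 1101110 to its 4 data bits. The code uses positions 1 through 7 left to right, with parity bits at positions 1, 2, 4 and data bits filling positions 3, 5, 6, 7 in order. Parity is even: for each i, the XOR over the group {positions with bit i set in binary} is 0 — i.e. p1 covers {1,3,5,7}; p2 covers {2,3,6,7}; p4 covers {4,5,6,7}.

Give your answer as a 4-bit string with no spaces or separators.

s1 (pos 1,3,5,7): 1⊕0⊕1⊕0 = 0
s2 (pos 2,3,6,7): 1⊕0⊕1⊕0 = 0
s4 (pos 4,5,6,7): 1⊕1⊕1⊕0 = 1
Syndrome s4…s1 = 100 → error at position 4.
Flip position 4: 1101110 → 1100110
Read data bits from positions 3,5,6,7: 0110

0110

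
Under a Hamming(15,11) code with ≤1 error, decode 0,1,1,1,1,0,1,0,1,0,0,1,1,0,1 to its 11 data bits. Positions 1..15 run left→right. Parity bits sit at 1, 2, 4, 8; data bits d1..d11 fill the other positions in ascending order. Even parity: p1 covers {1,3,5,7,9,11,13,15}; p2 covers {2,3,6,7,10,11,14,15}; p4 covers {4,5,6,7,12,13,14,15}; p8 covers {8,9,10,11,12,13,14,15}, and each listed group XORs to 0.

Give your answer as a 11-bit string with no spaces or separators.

s1 (pos 1,3,5,7,9,11,13,15): 0⊕1⊕1⊕1⊕1⊕0⊕1⊕1 = 0
s2 (pos 2,3,6,7,10,11,14,15): 1⊕1⊕0⊕1⊕0⊕0⊕0⊕1 = 0
s4 (pos 4,5,6,7,12,13,14,15): 1⊕1⊕0⊕1⊕1⊕1⊕0⊕1 = 0
s8 (pos 8,9,10,11,12,13,14,15): 0⊕1⊕0⊕0⊕1⊕1⊕0⊕1 = 0
Syndrome s8…s1 = 0000 → no error.
Read data bits from positions 3,5,6,7,9,10,11,12,13,14,15: 11011001101

11011001101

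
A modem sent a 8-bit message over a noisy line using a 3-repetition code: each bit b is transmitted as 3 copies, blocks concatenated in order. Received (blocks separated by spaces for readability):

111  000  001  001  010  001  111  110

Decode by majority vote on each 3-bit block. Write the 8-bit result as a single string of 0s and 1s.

Block 1 (111): 3 ones → 1
Block 2 (000): 0 ones → 0
Block 3 (001): 1 one → 0
Block 4 (001): 1 one → 0
Block 5 (010): 1 one → 0
Block 6 (001): 1 one → 0
Block 7 (111): 3 ones → 1
Block 8 (110): 2 ones → 1

10000011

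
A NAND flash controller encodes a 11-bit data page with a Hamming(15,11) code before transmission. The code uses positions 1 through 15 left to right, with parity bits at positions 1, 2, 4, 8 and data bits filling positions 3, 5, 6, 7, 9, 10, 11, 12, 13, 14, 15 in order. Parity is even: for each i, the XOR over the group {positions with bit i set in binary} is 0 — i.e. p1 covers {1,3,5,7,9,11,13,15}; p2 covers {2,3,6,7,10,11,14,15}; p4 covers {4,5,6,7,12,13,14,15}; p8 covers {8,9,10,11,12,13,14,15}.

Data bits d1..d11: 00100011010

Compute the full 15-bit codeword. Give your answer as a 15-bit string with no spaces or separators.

Place data at non-parity positions: p1 p2 0 p4 0 1 0 p8 0 0 1 1 0 1 0
p1 (pos 1,3,5,7,9,11,13,15): XOR of data positions = 0⊕0⊕0⊕0⊕1⊕0⊕0 = 1
p2 (pos 2,3,6,7,10,11,14,15): XOR of data positions = 0⊕1⊕0⊕0⊕1⊕1⊕0 = 1
p4 (pos 4,5,6,7,12,13,14,15): XOR of data positions = 0⊕1⊕0⊕1⊕0⊕1⊕0 = 1
p8 (pos 8,9,10,11,12,13,14,15): XOR of data positions = 0⊕0⊕1⊕1⊕0⊕1⊕0 = 1
Codeword: 110101010011010

110101010011010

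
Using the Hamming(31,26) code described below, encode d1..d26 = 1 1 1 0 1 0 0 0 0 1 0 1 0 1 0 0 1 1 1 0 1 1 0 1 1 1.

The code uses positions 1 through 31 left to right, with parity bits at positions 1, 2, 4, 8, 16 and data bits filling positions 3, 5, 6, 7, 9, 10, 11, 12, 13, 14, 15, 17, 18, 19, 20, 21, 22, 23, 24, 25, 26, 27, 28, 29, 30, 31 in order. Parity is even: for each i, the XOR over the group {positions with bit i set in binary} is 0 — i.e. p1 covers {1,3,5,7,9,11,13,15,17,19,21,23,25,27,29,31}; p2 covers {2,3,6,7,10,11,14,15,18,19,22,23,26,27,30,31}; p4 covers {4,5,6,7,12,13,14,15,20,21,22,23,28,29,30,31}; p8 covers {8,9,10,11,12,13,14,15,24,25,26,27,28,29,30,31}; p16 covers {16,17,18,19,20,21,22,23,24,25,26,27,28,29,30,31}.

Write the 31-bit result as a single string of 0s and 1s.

1010110010000100101001110110111

Place data at non-parity positions: p1 p2 1 p4 1 1 0 p8 1 0 0 0 0 1 0 p16 1 0 1 0 0 1 1 1 0 1 1 0 1 1 1
p1 (pos 1,3,5,7,9,11,13,15,17,19,21,23,25,27,29,31): XOR of data positions = 1⊕1⊕0⊕1⊕0⊕0⊕0⊕1⊕1⊕0⊕1⊕0⊕1⊕1⊕1 = 1
p2 (pos 2,3,6,7,10,11,14,15,18,19,22,23,26,27,30,31): XOR of data positions = 1⊕1⊕0⊕0⊕0⊕1⊕0⊕0⊕1⊕1⊕1⊕1⊕1⊕1⊕1 = 0
p4 (pos 4,5,6,7,12,13,14,15,20,21,22,23,28,29,30,31): XOR of data positions = 1⊕1⊕0⊕0⊕0⊕1⊕0⊕0⊕0⊕1⊕1⊕0⊕1⊕1⊕1 = 0
p8 (pos 8,9,10,11,12,13,14,15,24,25,26,27,28,29,30,31): XOR of data positions = 1⊕0⊕0⊕0⊕0⊕1⊕0⊕1⊕0⊕1⊕1⊕0⊕1⊕1⊕1 = 0
p16 (pos 16,17,18,19,20,21,22,23,24,25,26,27,28,29,30,31): XOR of data positions = 1⊕0⊕1⊕0⊕0⊕1⊕1⊕1⊕0⊕1⊕1⊕0⊕1⊕1⊕1 = 0
Codeword: 1010110010000100101001110110111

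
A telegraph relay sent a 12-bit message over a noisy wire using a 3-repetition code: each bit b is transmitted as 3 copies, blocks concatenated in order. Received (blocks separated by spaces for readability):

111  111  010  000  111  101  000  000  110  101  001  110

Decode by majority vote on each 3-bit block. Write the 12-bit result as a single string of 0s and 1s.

110011001101

Block 1 (111): 3 ones → 1
Block 2 (111): 3 ones → 1
Block 3 (010): 1 one → 0
Block 4 (000): 0 ones → 0
Block 5 (111): 3 ones → 1
Block 6 (101): 2 ones → 1
Block 7 (000): 0 ones → 0
Block 8 (000): 0 ones → 0
Block 9 (110): 2 ones → 1
Block 10 (101): 2 ones → 1
Block 11 (001): 1 one → 0
Block 12 (110): 2 ones → 1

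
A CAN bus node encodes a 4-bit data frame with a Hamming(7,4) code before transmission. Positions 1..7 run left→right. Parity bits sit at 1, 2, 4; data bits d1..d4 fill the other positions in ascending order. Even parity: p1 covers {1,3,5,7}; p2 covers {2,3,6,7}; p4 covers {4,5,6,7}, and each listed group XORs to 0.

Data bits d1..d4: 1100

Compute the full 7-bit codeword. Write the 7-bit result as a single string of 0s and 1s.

0111100

Place data at non-parity positions: p1 p2 1 p4 1 0 0
p1 (pos 1,3,5,7): XOR of data positions = 1⊕1⊕0 = 0
p2 (pos 2,3,6,7): XOR of data positions = 1⊕0⊕0 = 1
p4 (pos 4,5,6,7): XOR of data positions = 1⊕0⊕0 = 1
Codeword: 0111100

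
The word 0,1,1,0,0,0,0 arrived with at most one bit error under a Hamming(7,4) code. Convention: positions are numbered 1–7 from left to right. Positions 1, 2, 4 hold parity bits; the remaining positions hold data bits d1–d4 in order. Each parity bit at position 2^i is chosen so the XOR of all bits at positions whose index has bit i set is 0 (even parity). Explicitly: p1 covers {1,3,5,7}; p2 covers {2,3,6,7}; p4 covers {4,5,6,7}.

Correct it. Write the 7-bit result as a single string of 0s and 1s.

1110000

s1 (pos 1,3,5,7): 0⊕1⊕0⊕0 = 1
s2 (pos 2,3,6,7): 1⊕1⊕0⊕0 = 0
s4 (pos 4,5,6,7): 0⊕0⊕0⊕0 = 0
Syndrome s4…s1 = 001 → error at position 1.
Flip position 1: 0110000 → 1110000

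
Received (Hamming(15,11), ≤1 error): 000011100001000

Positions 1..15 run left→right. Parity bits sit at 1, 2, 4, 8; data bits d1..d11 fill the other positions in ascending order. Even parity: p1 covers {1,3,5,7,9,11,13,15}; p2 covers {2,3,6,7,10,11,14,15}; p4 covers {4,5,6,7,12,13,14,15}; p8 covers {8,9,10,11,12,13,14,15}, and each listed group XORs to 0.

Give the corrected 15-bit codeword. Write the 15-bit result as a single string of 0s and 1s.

s1 (pos 1,3,5,7,9,11,13,15): 0⊕0⊕1⊕1⊕0⊕0⊕0⊕0 = 0
s2 (pos 2,3,6,7,10,11,14,15): 0⊕0⊕1⊕1⊕0⊕0⊕0⊕0 = 0
s4 (pos 4,5,6,7,12,13,14,15): 0⊕1⊕1⊕1⊕1⊕0⊕0⊕0 = 0
s8 (pos 8,9,10,11,12,13,14,15): 0⊕0⊕0⊕0⊕1⊕0⊕0⊕0 = 1
Syndrome s8…s1 = 1000 → error at position 8.
Flip position 8: 000011100001000 → 000011110001000

000011110001000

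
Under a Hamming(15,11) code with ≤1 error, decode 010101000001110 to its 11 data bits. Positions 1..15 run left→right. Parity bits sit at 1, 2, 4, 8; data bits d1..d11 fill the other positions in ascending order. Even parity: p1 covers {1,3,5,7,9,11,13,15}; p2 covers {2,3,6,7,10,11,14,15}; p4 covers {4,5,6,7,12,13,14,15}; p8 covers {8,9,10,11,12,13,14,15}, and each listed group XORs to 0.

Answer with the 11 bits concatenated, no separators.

00100001111

s1 (pos 1,3,5,7,9,11,13,15): 0⊕0⊕0⊕0⊕0⊕0⊕1⊕0 = 1
s2 (pos 2,3,6,7,10,11,14,15): 1⊕0⊕1⊕0⊕0⊕0⊕1⊕0 = 1
s4 (pos 4,5,6,7,12,13,14,15): 1⊕0⊕1⊕0⊕1⊕1⊕1⊕0 = 1
s8 (pos 8,9,10,11,12,13,14,15): 0⊕0⊕0⊕0⊕1⊕1⊕1⊕0 = 1
Syndrome s8…s1 = 1111 → error at position 15.
Flip position 15: 010101000001110 → 010101000001111
Read data bits from positions 3,5,6,7,9,10,11,12,13,14,15: 00100001111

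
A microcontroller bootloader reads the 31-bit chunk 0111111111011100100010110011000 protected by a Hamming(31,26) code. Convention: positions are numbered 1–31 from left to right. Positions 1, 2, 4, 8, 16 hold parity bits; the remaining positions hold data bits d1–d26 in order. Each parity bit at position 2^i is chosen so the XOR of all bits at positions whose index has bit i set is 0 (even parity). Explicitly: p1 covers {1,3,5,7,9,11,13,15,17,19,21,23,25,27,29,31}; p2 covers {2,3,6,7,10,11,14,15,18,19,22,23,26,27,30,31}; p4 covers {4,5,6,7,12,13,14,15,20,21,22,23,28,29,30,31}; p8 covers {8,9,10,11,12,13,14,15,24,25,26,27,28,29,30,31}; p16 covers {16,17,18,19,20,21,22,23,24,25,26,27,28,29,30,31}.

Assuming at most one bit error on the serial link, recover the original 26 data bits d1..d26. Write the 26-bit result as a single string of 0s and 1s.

s1 (pos 1,3,5,7,9,11,13,15,17,19,21,23,25,27,29,31): 0⊕1⊕1⊕1⊕1⊕0⊕1⊕0⊕1⊕0⊕1⊕1⊕0⊕1⊕0⊕0 = 1
s2 (pos 2,3,6,7,10,11,14,15,18,19,22,23,26,27,30,31): 1⊕1⊕1⊕1⊕1⊕0⊕1⊕0⊕0⊕0⊕0⊕1⊕0⊕1⊕0⊕0 = 0
s4 (pos 4,5,6,7,12,13,14,15,20,21,22,23,28,29,30,31): 1⊕1⊕1⊕1⊕1⊕1⊕1⊕0⊕0⊕1⊕0⊕1⊕1⊕0⊕0⊕0 = 0
s8 (pos 8,9,10,11,12,13,14,15,24,25,26,27,28,29,30,31): 1⊕1⊕1⊕0⊕1⊕1⊕1⊕0⊕1⊕0⊕0⊕1⊕1⊕0⊕0⊕0 = 1
s16 (pos 16,17,18,19,20,21,22,23,24,25,26,27,28,29,30,31): 0⊕1⊕0⊕0⊕0⊕1⊕0⊕1⊕1⊕0⊕0⊕1⊕1⊕0⊕0⊕0 = 0
Syndrome s16…s1 = 01001 → error at position 9.
Flip position 9: 0111111111011100100010110011000 → 0111111101011100100010110011000
Read data bits from positions 3,5,6,7,9,10,11,12,13,14,15,17,18,19,20,21,22,23,24,25,26,27,28,29,30,31: 11110101110100010110011000

11110101110100010110011000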